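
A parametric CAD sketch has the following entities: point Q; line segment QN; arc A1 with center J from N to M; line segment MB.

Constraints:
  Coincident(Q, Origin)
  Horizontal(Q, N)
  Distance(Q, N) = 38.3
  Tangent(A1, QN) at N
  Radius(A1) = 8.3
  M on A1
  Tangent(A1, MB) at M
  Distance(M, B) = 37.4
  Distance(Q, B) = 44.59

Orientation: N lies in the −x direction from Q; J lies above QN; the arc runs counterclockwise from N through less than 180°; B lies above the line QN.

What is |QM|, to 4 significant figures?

30.97

Q is at the origin; Q and N share the same y with |QN| = 38.3 and N on the −x side, so N = (-38.30, 0.000). Since A1 is tangent to QN there, JN ⟂ QN, so J = N + (0, 8.3) = (-38.30, 8.300). Since JM ⟂ MB (tangency), |JB| = √(8.3² + 37.4²) = 38.31 regardless of where M sits on A1. So B lies on both circle(Q, 44.59) and circle(J, 38.31); the above-QN intersection is B = (-18.01, 40.79). M is the foot of the tangent from B: M = (-30.47, 5.533).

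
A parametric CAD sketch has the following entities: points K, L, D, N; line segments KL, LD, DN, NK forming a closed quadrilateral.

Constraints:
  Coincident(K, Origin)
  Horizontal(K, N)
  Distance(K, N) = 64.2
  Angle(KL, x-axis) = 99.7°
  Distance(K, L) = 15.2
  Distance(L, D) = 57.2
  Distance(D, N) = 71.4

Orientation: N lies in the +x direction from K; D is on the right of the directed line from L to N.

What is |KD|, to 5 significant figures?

42.003

Checks: |KN| = 64.20 ✓; |KL| = 15.20 ✓; |LD| = 57.20 ✓; |DN| = 71.40 ✓.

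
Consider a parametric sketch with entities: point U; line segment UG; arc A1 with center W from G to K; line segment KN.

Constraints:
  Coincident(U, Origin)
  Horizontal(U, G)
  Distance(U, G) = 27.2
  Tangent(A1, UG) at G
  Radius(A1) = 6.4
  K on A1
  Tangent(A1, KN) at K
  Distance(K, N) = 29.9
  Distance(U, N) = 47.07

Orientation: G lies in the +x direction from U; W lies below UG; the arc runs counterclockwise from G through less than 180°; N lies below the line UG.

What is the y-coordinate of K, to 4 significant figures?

-8.148

Checks: |WK| = 6.400 ✓; ∠(WK, KN) = 90.00° ✓; |KN| = 29.90 ✓; |UN| = 47.07 ✓.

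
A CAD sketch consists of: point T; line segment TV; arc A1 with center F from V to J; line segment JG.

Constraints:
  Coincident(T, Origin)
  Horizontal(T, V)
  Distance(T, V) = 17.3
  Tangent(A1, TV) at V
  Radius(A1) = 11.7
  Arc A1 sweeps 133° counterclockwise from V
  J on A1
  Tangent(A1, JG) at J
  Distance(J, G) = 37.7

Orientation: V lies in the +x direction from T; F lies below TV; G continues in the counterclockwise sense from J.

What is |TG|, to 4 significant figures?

58.48

T is at the origin; T and V share the same y with |TV| = 17.3 and V on the +x side, so V = (17.30, 0.000). Tangency of A1 to TV means the radius FV is perpendicular to TV, so F = V + (0, -11.7) = (17.30, -11.70). On A1, V sits at bearing 90° from F; a 133° counterclockwise sweep puts J at bearing 223°, so J = F + 11.7·(cos 223°, sin 223°) = (8.743, -19.68). Tangency of A1 to JG means the radius FJ is perpendicular to JG, so JG runs along (−sin 223°, cos 223°); with |JG| = 37.7, G = (34.45, -47.25). Then |TG| = |G − T| = 58.48.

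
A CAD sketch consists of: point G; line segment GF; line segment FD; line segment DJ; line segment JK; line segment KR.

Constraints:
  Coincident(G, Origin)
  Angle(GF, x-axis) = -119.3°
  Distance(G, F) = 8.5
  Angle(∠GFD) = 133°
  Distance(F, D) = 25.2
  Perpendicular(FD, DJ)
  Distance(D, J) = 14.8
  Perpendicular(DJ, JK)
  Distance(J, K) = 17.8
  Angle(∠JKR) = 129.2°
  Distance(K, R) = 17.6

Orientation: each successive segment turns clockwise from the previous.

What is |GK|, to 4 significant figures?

15.74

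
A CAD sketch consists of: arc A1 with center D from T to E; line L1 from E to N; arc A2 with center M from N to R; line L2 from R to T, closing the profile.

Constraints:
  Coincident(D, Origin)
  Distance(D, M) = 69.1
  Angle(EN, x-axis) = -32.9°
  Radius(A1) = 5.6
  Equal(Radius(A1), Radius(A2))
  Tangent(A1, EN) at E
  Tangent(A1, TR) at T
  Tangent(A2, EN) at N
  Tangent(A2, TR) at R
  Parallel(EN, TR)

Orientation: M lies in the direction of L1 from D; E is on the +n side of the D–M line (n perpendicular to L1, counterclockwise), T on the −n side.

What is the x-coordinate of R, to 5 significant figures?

54.976

Tangency of A1 to both parallel lines with radius 5.6 puts E and T at D ± 5.6·n: E = (3.0418, 4.7019), T = (-3.0418, -4.7019). Equal radii place N and R the same way about M: N = M + 5.6·n = (61.060, -32.831), R = M − 5.6·n = (54.976, -42.235). So R.x = 54.976.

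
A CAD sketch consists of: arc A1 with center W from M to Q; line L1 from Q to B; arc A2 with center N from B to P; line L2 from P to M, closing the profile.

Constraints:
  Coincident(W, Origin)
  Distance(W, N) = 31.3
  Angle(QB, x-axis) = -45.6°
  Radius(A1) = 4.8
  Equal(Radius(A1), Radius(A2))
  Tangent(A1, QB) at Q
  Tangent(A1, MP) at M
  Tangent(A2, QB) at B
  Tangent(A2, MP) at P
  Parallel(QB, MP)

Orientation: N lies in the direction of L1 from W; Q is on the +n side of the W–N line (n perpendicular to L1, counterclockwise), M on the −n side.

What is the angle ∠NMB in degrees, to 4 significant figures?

8.333°

The slot axis is L1's direction at -45.6°, so u = (cos -45.6°, sin -45.6°) = (0.6997, -0.7145) and n = (−sin -45.6°, cos -45.6°) = (0.7145, 0.6997). W is at the origin and N lies 31.3 along u from W, so N = 31.3·u = (21.90, -22.36). Tangency of A1 to both parallel lines with radius 4.8 puts Q and M at W ± 4.8·n: Q = (3.429, 3.358), M = (-3.429, -3.358). Equal radii place B and P the same way about N: B = N + 4.8·n = (25.33, -19.00), P = N − 4.8·n = (18.47, -25.72). Then cos ∠NMB = MN·MB / (|MN||MB|), giving 8.333°.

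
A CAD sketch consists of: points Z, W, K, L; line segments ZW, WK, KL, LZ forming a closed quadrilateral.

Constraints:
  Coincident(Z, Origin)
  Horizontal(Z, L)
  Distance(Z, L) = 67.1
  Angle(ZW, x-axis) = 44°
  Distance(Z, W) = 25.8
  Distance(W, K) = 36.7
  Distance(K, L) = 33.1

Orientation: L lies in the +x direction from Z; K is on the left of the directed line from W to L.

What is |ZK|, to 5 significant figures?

61.096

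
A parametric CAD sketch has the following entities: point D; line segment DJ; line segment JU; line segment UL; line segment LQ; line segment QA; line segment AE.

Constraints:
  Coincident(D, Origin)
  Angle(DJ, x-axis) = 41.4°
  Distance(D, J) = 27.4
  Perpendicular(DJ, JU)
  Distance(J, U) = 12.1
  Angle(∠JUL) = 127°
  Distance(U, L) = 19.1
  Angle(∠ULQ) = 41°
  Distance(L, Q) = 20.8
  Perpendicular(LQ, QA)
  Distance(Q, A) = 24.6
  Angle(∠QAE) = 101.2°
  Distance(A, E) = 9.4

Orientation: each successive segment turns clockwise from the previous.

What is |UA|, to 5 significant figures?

13.654

D is at the origin; DJ runs at 41.4° with length 27.4, so J = (20.553, 18.120). DJ ⟂ JU, so JU runs at -48.600°; with |JU| = 12.1, U = (28.555, 9.0436). ∠JUL = 127.0° gives UL at -101.60° from the x-axis; with |UL| = 19.1, L = (24.714, -9.6663). ∠ULQ = 41.0° gives LQ at 119.40° from the x-axis; with |LQ| = 20.8, Q = (14.504, 8.4550). The perpendicularity gives QA at right angles to LQ, so QA runs at 29.400°; with |QA| = 24.6, A = (35.935, 20.531). Then |UA| = |A − U| = 13.654.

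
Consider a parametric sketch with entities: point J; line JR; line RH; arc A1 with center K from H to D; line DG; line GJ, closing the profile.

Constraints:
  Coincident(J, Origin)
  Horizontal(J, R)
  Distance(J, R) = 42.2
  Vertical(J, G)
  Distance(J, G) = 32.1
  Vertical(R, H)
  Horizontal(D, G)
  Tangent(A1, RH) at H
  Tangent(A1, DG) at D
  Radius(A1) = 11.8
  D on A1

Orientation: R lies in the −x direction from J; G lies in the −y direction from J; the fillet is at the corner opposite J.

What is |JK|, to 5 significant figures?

36.555

J and G share the same x with |JG| = 32.1 and G on the −y side, so G = (0.0000, -32.100). The virtual corner opposite J is at (-42.200, -32.100). The tangent condition forces KH to be normal to RH and tangency of A1 to DG means the radius KD is perpendicular to DG, with radius 11.8, so the center K sits 11.8 in from both sides at K = (-30.400, -20.300). Then |JK| = |K − J| = 36.555.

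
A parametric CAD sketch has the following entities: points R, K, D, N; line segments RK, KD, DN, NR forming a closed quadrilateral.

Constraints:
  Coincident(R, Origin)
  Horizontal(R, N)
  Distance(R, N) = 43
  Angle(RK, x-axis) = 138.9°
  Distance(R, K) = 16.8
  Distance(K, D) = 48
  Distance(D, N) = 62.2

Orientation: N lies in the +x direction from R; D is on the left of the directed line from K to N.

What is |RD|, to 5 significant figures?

54.100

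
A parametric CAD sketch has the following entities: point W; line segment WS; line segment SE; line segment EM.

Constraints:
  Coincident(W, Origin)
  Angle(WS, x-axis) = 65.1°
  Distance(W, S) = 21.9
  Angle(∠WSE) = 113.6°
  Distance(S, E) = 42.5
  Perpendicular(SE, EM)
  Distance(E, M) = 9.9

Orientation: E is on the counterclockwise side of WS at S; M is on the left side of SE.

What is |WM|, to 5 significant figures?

52.266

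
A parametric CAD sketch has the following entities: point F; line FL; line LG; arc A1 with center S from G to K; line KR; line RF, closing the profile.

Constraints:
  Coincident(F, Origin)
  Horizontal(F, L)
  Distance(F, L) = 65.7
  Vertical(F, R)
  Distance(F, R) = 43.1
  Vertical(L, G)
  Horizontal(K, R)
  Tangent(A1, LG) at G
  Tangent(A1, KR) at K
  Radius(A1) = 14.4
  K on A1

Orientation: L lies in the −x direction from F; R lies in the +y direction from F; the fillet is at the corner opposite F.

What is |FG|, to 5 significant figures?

71.695

F is at the origin; FL is horizontal with |FL| = 65.7 and L on the −x side, so L = (-65.700, 0.0000). F and R share the same x with |FR| = 43.1 and R on the +y side, so R = (0.0000, 43.100). The virtual corner opposite F is at (-65.700, 43.100). Tangency of A1 to LG means the radius SG is perpendicular to LG and the tangent condition forces SK to be normal to KR, with radius 14.4, so the center S sits 14.4 in from both sides at S = (-51.300, 28.700). That places the tangent points at G = (-65.700, 28.700) on LG and K = (-51.300, 43.100) on KR. Then |FG| = |G − F| = 71.695.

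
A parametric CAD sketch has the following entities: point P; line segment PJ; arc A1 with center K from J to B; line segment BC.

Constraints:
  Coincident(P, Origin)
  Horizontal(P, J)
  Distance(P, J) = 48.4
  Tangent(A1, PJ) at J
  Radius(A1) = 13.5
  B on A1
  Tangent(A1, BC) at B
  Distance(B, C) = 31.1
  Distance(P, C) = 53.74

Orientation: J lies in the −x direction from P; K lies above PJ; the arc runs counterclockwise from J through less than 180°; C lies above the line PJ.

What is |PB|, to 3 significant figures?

37.0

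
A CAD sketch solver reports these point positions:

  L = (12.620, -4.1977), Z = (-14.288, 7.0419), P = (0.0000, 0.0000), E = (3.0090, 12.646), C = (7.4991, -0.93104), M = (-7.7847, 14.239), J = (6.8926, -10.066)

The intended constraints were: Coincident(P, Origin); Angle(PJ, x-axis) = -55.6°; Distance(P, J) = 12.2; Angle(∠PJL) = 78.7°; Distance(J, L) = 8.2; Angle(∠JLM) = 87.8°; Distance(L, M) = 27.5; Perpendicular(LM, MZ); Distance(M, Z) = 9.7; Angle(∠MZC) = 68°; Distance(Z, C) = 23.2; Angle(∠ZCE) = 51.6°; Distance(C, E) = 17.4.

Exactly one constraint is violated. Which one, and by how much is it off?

Distance(C, E) = 17.4 — off by 3.10.

P = (0.00, 0.00) ✓; PJ at -55.60° ✓; |PJ| = 12.20 ✓; ∠PJL = 78.70° ✓; |JL| = 8.200 ✓; ∠JLM = 87.80° ✓; |LM| = 27.50 ✓; ∠(LM, MZ) = 90.00° ✓; |MZ| = 9.700 ✓; ∠MZC = 68.00° ✓; |ZC| = 23.20 ✓; ∠ZCE = 51.60° ✓; |CE| = 14.30 ✗.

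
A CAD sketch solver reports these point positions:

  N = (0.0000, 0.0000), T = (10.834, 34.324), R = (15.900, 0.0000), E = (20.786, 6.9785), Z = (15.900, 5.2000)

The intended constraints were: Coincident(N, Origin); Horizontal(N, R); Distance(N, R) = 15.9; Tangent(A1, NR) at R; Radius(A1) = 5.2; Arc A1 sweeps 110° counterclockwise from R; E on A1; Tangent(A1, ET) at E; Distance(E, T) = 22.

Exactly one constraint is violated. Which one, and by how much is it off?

Distance(E, T) = 22 — off by 7.10.

N = (0.00, 0.00) ✓; N.y = 0.00, R.y = 0.00 ✓; |NR| = 15.90 ✓; ∠(ZR, RN) = 90.00° ✓; |ZR| = 5.200 ✓; bearing(Z→E) − bearing(Z→R) = 110.0° ✓; |ZE| = 5.200 ✓; ∠(ZE, ET) = 90.00° ✓; |ET| = 29.10 ✗.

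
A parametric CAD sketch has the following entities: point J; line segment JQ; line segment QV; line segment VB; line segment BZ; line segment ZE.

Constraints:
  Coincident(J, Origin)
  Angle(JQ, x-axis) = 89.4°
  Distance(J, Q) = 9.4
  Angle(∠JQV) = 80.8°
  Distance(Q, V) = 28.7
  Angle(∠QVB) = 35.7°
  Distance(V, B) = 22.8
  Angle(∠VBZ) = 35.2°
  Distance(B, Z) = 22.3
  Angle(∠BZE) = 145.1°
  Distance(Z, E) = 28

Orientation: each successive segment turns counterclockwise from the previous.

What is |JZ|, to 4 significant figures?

23.36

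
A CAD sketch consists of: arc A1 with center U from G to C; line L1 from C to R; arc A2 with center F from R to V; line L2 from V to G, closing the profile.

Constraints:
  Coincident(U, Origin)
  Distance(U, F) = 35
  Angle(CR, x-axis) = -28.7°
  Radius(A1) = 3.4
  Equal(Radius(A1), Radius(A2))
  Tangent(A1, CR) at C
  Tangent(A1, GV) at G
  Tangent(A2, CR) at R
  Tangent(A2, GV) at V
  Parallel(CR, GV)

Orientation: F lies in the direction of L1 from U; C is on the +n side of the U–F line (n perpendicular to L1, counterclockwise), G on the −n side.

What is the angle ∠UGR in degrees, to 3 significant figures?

79.0°

The slot axis is L1's direction at -28.7°, so u = (cos -28.7°, sin -28.7°) = (0.877, -0.480) and n = (−sin -28.7°, cos -28.7°) = (0.480, 0.877). U is at the origin and F lies 35.0 along u from U, so F = 35.0·u = (30.7, -16.8). Tangency of A1 to both parallel lines with radius 3.4 puts C and G at U ± 3.4·n: C = (1.63, 2.98), G = (-1.63, -2.98). Equal radii place R and V the same way about F: R = F + 3.4·n = (32.3, -13.8), V = F − 3.4·n = (29.1, -19.8). Then cos ∠UGR = GU·GR / (|GU||GR|), giving 79.0°.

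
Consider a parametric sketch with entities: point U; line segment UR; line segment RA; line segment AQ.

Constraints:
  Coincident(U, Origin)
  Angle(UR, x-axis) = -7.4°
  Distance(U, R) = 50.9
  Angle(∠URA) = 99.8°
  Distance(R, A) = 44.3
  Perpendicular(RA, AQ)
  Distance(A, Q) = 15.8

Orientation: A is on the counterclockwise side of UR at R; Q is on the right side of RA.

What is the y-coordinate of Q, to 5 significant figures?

31.091

U is at the origin; UR runs at -7.4° with length 50.9, so R = 50.9·(cos -7.4°, sin -7.4°) = (50.476, -6.5557). ∠URA = 99.8°, so RA runs at -7.4° + (180° − 99.8°) = 72.800° from the x-axis; with |RA| = 44.3, A = R + 44.3·(cos 72.800°, sin 72.800°) = (63.576, 35.763). The perpendicularity gives AQ at right angles to RA; with |AQ| = 15.8 on the right of RA, Q = A + 15.8·(0.95528, -0.29571) = (78.669, 31.091). So Q.y = 31.091.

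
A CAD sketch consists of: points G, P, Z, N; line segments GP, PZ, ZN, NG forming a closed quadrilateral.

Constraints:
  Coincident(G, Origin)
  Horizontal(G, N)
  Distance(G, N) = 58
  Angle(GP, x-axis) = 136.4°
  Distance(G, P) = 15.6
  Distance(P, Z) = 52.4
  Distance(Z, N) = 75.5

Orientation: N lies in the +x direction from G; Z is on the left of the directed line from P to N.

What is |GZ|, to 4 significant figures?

59.41

G is at the origin; G and N share the same y with |GN| = 58.0 and N in +x, so N = (58.0, 0). GP runs at 136.4° with |GP| = 15.6, so P = (-11.30, 10.76). Z is determined by |PZ| = 52.4 and |ZN| = 75.5 together: it lies at the intersection of circle(P, 52.4) and circle(N, 75.5). With |PN| = 70.13, the foot of the radical line on PN is 14.00 from P and the perpendicular offset is √(52.4² − 14.00²) = 50.50. Taking the left-of-PN solution: Z = (10.28, 58.51).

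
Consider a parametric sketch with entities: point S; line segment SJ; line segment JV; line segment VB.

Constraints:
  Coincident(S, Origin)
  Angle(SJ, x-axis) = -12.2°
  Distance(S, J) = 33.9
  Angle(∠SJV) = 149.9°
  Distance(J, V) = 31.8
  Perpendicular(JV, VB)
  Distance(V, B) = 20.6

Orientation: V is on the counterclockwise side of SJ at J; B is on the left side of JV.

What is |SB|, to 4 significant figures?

61.23

S is at the origin; SJ runs at -12.2° with length 33.9, so J = 33.9·(cos -12.2°, sin -12.2°) = (33.13, -7.164). ∠SJV = 149.9°, so JV runs at -12.2° + (180° − 149.9°) = 17.90° from the x-axis; with |JV| = 31.8, V = J + 31.8·(cos 17.90°, sin 17.90°) = (63.40, 2.610). The perpendicularity gives VB at right angles to JV; with |VB| = 20.6 on the left of JV, B = V + 20.6·(-0.3074, 0.9516) = (57.06, 22.21). Then |SB| = |B − S| = 61.23.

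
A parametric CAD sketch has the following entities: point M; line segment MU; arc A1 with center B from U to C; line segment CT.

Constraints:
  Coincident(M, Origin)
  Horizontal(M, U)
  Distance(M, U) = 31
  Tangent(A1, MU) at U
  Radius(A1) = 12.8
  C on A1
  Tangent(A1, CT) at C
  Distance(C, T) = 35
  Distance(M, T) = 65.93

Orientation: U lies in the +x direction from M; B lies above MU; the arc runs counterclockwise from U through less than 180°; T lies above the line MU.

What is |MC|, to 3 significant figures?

45.3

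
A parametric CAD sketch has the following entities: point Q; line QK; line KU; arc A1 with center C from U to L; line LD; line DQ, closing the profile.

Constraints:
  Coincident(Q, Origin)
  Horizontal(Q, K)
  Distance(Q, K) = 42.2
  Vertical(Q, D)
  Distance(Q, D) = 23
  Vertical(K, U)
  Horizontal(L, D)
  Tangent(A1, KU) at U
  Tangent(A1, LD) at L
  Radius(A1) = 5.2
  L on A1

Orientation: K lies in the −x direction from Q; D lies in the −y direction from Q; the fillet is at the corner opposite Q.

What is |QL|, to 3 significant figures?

43.6

The virtual corner opposite Q is at (-42.2, -23.0). A1 meets KU tangentially, so CU is at right angles to KU and tangency of A1 to LD means the radius CL is perpendicular to LD, with radius 5.2, so the center C sits 5.2 in from both sides at C = (-37.0, -17.8). That places the tangent points at U = (-42.2, -17.8) on KU and L = (-37.0, -23.0) on LD. Then |QL| = |L − Q| = 43.6.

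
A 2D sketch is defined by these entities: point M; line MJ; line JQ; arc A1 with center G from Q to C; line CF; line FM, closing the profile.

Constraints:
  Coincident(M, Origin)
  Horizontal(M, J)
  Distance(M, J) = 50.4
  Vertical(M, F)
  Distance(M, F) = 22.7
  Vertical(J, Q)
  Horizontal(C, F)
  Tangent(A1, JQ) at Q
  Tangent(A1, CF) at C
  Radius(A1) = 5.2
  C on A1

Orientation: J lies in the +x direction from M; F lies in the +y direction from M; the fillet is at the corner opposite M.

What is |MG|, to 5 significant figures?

48.469

M is at the origin; M and J share the same y with |MJ| = 50.4 and J on the +x side, so J = (50.400, 0.0000). MF is vertical with |MF| = 22.7 and F on the +y side, so F = (0.0000, 22.700). The virtual corner opposite M is at (50.400, 22.700). A1 meets JQ tangentially, so GQ is at right angles to JQ and since A1 is tangent to CF there, GC ⟂ CF, with radius 5.2, so the center G sits 5.2 in from both sides at G = (45.200, 17.500). Then |MG| = |G − M| = 48.469.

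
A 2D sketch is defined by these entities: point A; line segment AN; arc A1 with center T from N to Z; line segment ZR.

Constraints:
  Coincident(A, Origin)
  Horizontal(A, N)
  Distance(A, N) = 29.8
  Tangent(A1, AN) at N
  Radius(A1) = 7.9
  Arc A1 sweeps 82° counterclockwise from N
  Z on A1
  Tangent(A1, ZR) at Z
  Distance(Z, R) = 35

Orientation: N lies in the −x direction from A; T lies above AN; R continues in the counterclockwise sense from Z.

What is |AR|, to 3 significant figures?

44.9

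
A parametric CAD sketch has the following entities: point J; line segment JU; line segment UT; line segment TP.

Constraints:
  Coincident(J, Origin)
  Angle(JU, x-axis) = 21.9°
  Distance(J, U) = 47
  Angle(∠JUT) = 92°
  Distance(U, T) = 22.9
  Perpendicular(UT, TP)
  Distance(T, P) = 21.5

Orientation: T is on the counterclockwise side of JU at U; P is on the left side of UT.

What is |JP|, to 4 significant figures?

35.37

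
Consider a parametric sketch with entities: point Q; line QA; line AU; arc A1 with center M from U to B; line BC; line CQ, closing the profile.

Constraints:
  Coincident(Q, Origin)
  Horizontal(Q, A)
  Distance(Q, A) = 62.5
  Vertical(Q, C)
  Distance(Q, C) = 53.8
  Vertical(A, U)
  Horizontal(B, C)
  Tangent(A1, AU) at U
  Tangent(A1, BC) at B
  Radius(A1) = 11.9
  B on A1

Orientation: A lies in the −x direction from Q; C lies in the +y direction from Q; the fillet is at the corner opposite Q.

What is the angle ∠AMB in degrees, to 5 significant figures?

164.14°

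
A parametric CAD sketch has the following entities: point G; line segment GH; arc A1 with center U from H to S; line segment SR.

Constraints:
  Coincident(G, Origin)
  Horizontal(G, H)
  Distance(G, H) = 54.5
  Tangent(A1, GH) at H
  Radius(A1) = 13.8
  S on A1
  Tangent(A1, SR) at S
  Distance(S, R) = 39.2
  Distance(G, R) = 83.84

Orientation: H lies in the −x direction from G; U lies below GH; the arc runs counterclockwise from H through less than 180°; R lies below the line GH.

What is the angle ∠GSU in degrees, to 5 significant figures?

6.3301°

Checks: |UH| = 13.80 ✓; |US| = 13.80 ✓; ∠(US, SR) = 90.00° ✓; |SR| = 39.20 ✓; |GR| = 83.84 ✓.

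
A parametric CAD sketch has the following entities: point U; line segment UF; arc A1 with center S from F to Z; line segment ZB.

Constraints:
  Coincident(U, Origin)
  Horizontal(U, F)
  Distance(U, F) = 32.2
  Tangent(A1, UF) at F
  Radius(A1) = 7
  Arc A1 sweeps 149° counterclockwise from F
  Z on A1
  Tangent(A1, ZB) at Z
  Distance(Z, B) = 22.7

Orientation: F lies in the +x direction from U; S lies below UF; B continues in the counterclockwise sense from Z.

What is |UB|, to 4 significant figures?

54.03

U is at the origin; U and F share the same y with |UF| = 32.2 and F on the +x side, so F = (32.20, 0.000). The tangent condition forces SF to be normal to UF, so S = F + (0, -7) = (32.20, -7.000). On A1, F sits at bearing 90° from S; a 149° counterclockwise sweep puts Z at bearing 239°, so Z = S + 7.0·(cos 239°, sin 239°) = (28.59, -13.00). Since A1 is tangent to ZB there, SZ ⟂ ZB, so ZB runs along (−sin 239°, cos 239°); with |ZB| = 22.7, B = (48.05, -24.69). Then |UB| = |B − U| = 54.03.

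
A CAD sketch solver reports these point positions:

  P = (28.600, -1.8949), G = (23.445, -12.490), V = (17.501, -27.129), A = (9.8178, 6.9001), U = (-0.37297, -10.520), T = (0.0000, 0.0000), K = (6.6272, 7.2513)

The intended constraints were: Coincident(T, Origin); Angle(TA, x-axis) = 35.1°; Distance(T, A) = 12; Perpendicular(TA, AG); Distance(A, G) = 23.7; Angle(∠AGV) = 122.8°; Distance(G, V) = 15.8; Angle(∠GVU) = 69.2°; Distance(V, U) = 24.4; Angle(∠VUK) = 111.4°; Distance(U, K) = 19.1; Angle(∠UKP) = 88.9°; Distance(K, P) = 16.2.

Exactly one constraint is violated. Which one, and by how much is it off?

Distance(K, P) = 16.2 — off by 7.60.

T = (0.00, 0.00) ✓; TA at 35.10° ✓; |TA| = 12.00 ✓; ∠(TA, AG) = 90.00° ✓; |AG| = 23.70 ✓; ∠AGV = 122.8° ✓; |GV| = 15.80 ✓; ∠GVU = 69.20° ✓; |VU| = 24.40 ✓; ∠VUK = 111.4° ✓; |UK| = 19.10 ✓; ∠UKP = 88.90° ✓; |KP| = 23.80 ✗.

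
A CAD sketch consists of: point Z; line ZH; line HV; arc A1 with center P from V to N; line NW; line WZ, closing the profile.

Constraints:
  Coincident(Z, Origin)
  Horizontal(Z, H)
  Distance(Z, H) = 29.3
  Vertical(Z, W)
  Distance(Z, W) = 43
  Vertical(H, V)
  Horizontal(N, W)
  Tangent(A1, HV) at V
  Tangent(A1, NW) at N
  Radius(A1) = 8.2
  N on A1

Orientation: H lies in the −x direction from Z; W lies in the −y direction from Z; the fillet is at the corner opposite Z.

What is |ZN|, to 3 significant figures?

47.9

The virtual corner opposite Z is at (-29.3, -43.0). The tangent condition forces PV to be normal to HV and A1 meets NW tangentially, so PN is at right angles to NW, with radius 8.2, so the center P sits 8.2 in from both sides at P = (-21.1, -34.8). That places the tangent points at V = (-29.3, -34.8) on HV and N = (-21.1, -43.0) on NW. Then |ZN| = |N − Z| = 47.9.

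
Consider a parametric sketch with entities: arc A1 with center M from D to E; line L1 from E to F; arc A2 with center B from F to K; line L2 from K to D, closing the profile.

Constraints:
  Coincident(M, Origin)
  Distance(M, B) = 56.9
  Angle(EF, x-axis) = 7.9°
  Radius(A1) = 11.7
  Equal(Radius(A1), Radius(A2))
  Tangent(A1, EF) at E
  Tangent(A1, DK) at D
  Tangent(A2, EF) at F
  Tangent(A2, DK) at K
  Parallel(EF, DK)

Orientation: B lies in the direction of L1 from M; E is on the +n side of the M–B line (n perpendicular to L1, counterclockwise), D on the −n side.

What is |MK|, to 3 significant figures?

58.1

The slot axis is L1's direction at 7.9°, so u = (cos 7.9°, sin 7.9°) = (0.991, 0.137) and n = (−sin 7.9°, cos 7.9°) = (-0.137, 0.991). M is at the origin and B lies 56.9 along u from M, so B = 56.9·u = (56.4, 7.82). Tangency of A1 to both parallel lines with radius 11.7 puts E and D at M ± 11.7·n: E = (-1.61, 11.6), D = (1.61, -11.6). Equal radii place F and K the same way about B: F = B + 11.7·n = (54.8, 19.4), K = B − 11.7·n = (58.0, -3.77). Then |MK| = |K − M| = 58.1.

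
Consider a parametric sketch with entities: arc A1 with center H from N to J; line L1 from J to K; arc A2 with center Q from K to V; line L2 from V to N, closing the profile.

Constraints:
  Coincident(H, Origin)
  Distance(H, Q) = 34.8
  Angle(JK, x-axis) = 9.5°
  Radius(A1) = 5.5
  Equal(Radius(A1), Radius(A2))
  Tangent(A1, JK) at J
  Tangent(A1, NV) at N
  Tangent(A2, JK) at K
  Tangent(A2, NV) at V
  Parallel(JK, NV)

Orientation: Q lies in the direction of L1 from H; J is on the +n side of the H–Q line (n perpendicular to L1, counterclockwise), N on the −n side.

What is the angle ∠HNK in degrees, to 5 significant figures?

72.459°

Tangency of A1 to both parallel lines with radius 5.5 puts J and N at H ± 5.5·n: J = (-0.90776, 5.4246), N = (0.90776, -5.4246). Equal radii place K and V the same way about Q: K = Q + 5.5·n = (33.415, 11.168), V = Q − 5.5·n = (35.231, 0.31909). Then cos ∠HNK = NH·NK / (|NH||NK|), giving 72.459°.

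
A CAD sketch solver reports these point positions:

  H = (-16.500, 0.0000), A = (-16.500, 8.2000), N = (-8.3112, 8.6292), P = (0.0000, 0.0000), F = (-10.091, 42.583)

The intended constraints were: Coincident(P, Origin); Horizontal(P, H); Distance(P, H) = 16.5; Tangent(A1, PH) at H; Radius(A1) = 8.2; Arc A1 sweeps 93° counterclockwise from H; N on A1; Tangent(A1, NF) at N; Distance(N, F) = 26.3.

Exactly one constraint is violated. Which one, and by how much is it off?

Distance(N, F) = 26.3 — off by 7.70.

P = (0.00, 0.00) ✓; P.y = 0.00, H.y = 0.00 ✓; |PH| = 16.50 ✓; ∠(AH, HP) = 90.00° ✓; |AH| = 8.200 ✓; bearing(A→N) − bearing(A→H) = 93.00° ✓; |AN| = 8.200 ✓; ∠(AN, NF) = 90.00° ✓; |NF| = 34.00 ✗.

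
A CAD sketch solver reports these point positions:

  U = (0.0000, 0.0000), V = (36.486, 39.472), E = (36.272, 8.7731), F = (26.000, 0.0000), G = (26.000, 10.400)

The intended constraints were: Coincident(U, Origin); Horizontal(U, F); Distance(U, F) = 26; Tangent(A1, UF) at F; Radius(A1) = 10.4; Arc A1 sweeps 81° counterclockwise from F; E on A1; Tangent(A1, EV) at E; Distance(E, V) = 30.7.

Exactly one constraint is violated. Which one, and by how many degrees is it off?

Tangent(A1, EV) at E — off by 8.60°.

U = (0.00, 0.00) ✓; U.y = 0.00, F.y = 0.00 ✓; |UF| = 26.00 ✓; ∠(GF, FU) = 90.00° ✓; |GF| = 10.40 ✓; bearing(G→E) − bearing(G→F) = 81.00° ✓; |GE| = 10.40 ✓; ∠(GE, EV) = 81.40° ✗; |EV| = 30.70 ✓.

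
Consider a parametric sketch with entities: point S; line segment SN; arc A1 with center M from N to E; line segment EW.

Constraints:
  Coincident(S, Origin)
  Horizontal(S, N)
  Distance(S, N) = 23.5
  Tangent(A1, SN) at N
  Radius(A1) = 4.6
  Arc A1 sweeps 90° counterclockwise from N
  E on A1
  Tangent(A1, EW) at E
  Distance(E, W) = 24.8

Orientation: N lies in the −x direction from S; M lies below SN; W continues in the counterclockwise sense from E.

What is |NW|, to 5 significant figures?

29.758

S is at the origin; S and N share the same y with |SN| = 23.5 and N on the −x side, so N = (-23.500, 0.0000). Tangency of A1 to SN means the radius MN is perpendicular to SN, so M = N + (0, -4.6) = (-23.500, -4.6000). On A1, N sits at bearing 90° from M; a 90° counterclockwise sweep puts E at bearing 180°, so E = M + 4.6·(cos 180°, sin 180°) = (-28.100, -4.6000). Since A1 is tangent to EW there, ME ⟂ EW, so EW runs along (−sin 180°, cos 180°); with |EW| = 24.8, W = (-28.100, -29.400). Then |NW| = |W − N| = 29.758.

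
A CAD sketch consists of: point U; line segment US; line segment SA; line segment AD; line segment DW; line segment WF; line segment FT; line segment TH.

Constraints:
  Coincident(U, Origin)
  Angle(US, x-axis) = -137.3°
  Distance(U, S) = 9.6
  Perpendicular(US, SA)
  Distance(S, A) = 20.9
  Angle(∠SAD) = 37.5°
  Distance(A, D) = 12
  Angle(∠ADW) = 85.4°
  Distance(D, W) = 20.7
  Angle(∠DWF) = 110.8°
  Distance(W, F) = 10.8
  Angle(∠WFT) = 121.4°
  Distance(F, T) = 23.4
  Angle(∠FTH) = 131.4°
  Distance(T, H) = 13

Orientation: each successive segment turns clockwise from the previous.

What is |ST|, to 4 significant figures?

34.24

U is at the origin; US runs at -137.3° with length 9.6, so S = (-7.055, -6.510). US is perpendicular to SA, so SA runs at 132.7°; with |SA| = 20.9, A = (-21.23, 8.849). ∠SAD = 37.5° gives AD at -9.800° from the x-axis; with |AD| = 12.0, D = (-9.404, 6.807). ∠ADW = 85.4° gives DW at -104.4° from the x-axis; with |DW| = 20.7, W = (-14.55, -13.24). ∠DWF = 110.8° gives WF at -173.6° from the x-axis; with |WF| = 10.8, F = (-25.28, -14.45). ∠WFT = 121.4° gives FT at 127.8° from the x-axis; with |FT| = 23.4, T = (-39.63, 4.043). Then |ST| = |T − S| = 34.24.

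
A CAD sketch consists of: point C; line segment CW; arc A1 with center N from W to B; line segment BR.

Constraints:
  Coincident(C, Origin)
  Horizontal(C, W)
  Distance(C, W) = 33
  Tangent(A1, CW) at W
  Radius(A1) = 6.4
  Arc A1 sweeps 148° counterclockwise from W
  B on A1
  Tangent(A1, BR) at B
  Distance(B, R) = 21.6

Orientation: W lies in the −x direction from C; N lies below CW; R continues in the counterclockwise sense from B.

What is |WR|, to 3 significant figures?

27.6

On A1, W sits at bearing 90° from N; a 148° counterclockwise sweep puts B at bearing 238°, so B = N + 6.4·(cos 238°, sin 238°) = (-36.4, -11.8). Tangency of A1 to BR means the radius NB is perpendicular to BR, so BR runs along (−sin 238°, cos 238°); with |BR| = 21.6, R = (-18.1, -23.3). Then |WR| = |R − W| = 27.6.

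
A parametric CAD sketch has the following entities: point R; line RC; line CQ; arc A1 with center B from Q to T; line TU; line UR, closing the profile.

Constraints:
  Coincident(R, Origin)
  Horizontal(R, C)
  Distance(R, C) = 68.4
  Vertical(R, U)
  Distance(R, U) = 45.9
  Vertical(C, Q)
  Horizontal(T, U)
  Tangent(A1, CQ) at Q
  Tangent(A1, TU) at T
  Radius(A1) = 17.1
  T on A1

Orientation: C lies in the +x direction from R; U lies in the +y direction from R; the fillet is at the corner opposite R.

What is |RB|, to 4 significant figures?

58.83

R is at the origin; R and C share the same y with |RC| = 68.4 and C on the +x side, so C = (68.40, 0.000). R and U share the same x with |RU| = 45.9 and U on the +y side, so U = (0.000, 45.90). The virtual corner opposite R is at (68.40, 45.90). Since A1 is tangent to CQ there, BQ ⟂ CQ and the tangent condition forces BT to be normal to TU, with radius 17.1, so the center B sits 17.1 in from both sides at B = (51.30, 28.80). Then |RB| = |B − R| = 58.83.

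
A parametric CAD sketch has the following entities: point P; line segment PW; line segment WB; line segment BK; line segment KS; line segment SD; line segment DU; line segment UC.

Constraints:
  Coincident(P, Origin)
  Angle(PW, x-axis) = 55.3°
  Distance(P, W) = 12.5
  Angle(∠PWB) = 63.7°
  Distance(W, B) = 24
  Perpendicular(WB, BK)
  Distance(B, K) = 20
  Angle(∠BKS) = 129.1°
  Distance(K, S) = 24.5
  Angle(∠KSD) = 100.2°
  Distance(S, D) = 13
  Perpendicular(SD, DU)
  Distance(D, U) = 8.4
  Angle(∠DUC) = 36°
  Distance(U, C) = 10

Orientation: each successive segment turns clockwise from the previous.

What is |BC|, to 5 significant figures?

38.998

P is at the origin; PW runs at 55.3° with length 12.5, so W = (7.1160, 10.277). ∠PWB = 63.7° gives WB at -61.000° from the x-axis; with |WB| = 24.0, B = (18.751, -10.714). WB is perpendicular to BK, so BK runs at -151.00°; with |BK| = 20.0, K = (1.2590, -20.410). ∠BKS = 129.1° gives KS at 158.10° from the x-axis; with |KS| = 24.5, S = (-21.473, -11.272). ∠KSD = 100.2° gives SD at 78.300° from the x-axis; with |SD| = 13.0, D = (-18.837, 1.4578). SD ⟂ DU, so DU runs at -11.700°; with |DU| = 8.4, U = (-10.611, -0.24558). ∠DUC = 36.0° gives UC at -155.70° from the x-axis; with |UC| = 10.0, C = (-19.725, -4.3607). Then |BC| = |C − B| = 38.998.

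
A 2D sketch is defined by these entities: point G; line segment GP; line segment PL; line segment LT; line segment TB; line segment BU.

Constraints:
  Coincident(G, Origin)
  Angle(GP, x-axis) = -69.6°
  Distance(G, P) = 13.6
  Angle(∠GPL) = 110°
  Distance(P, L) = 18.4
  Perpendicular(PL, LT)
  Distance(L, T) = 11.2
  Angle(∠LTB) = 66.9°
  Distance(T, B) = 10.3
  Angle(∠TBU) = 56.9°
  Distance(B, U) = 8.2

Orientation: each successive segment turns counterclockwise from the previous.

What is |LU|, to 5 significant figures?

3.7178

G is at the origin; GP runs at -69.6° with length 13.6, so P = (4.7406, -12.747). ∠GPL = 110.0° gives PL at 0.40000° from the x-axis; with |PL| = 18.4, L = (23.140, -12.619). PL is perpendicular to LT, so LT runs at 90.400°; with |LT| = 11.2, T = (23.062, -1.4189). ∠LTB = 66.9° gives TB at -156.50° from the x-axis; with |TB| = 10.3, B = (13.616, -5.5260). ∠TBU = 56.9° gives BU at -33.400° from the x-axis; with |BU| = 8.2, U = (20.462, -10.040). Then |LU| = |U − L| = 3.7178.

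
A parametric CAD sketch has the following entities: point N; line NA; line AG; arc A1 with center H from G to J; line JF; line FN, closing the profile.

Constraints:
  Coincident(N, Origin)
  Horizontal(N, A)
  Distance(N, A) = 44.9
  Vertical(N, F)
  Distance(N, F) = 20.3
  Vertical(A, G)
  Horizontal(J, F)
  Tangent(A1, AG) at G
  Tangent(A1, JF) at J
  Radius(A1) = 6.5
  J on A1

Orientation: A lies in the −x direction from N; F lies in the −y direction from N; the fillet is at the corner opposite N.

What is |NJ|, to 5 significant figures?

43.436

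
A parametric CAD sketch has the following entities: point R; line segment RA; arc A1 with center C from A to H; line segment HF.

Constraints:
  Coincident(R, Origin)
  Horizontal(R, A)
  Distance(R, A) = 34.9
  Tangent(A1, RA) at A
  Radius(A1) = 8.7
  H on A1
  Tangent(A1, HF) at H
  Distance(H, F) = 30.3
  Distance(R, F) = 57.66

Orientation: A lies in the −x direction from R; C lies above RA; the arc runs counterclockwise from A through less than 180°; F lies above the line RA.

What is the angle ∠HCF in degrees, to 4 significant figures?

73.98°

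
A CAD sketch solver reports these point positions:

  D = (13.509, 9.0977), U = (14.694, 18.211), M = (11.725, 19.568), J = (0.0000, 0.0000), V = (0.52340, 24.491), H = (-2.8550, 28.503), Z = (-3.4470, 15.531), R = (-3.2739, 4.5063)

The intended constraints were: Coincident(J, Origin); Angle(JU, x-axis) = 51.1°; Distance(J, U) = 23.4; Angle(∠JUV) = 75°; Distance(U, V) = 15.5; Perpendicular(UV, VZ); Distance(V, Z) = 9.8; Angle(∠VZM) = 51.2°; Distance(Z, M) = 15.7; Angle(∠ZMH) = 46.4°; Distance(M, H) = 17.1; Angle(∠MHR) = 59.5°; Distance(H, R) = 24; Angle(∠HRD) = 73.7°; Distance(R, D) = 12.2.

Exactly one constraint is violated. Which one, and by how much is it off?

Distance(R, D) = 12.2 — off by 5.20.

J = (0.00, 0.00) ✓; JU at 51.10° ✓; |JU| = 23.40 ✓; ∠JUV = 75.00° ✓; |UV| = 15.50 ✓; ∠(UV, VZ) = 90.00° ✓; |VZ| = 9.800 ✓; ∠VZM = 51.20° ✓; |ZM| = 15.70 ✓; ∠ZMH = 46.40° ✓; |MH| = 17.10 ✓; ∠MHR = 59.50° ✓; |HR| = 24.00 ✓; ∠HRD = 73.70° ✓; |RD| = 17.40 ✗.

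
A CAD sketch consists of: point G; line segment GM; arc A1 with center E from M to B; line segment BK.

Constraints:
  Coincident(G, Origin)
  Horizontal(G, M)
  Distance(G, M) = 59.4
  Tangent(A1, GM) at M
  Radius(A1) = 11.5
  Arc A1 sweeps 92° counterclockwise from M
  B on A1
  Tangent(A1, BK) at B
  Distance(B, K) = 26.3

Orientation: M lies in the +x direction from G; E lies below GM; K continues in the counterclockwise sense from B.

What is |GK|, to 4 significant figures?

61.98

G is at the origin; GM is horizontal with |GM| = 59.4 and M on the +x side, so M = (59.40, 0.000). Tangency of A1 to GM means the radius EM is perpendicular to GM, so E = M + (0, -11.5) = (59.40, -11.50). On A1, M sits at bearing 90° from E; a 92° counterclockwise sweep puts B at bearing 182°, so B = E + 11.5·(cos 182°, sin 182°) = (47.91, -11.90). Since A1 is tangent to BK there, EB ⟂ BK, so BK runs along (−sin 182°, cos 182°); with |BK| = 26.3, K = (48.82, -38.19). Then |GK| = |K − G| = 61.98.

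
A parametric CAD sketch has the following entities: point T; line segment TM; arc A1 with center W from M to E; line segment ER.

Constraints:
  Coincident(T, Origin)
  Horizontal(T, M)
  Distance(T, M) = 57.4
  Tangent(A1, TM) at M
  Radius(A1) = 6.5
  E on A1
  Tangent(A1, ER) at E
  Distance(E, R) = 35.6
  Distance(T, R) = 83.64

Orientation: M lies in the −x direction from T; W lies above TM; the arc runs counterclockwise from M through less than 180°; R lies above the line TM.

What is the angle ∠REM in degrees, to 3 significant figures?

116°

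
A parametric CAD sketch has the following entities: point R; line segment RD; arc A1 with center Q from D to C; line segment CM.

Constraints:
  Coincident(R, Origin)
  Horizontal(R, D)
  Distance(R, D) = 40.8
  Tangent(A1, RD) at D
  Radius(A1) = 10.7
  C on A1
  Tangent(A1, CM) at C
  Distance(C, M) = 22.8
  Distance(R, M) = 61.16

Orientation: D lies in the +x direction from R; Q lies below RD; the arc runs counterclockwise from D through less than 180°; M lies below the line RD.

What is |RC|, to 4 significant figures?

38.67

Checks: R = (0.00, 0.00) ✓; |QC| = 10.70 ✓; ∠(QC, CM) = 90.00° ✓; |CM| = 22.80 ✓; |RM| = 61.16 ✓.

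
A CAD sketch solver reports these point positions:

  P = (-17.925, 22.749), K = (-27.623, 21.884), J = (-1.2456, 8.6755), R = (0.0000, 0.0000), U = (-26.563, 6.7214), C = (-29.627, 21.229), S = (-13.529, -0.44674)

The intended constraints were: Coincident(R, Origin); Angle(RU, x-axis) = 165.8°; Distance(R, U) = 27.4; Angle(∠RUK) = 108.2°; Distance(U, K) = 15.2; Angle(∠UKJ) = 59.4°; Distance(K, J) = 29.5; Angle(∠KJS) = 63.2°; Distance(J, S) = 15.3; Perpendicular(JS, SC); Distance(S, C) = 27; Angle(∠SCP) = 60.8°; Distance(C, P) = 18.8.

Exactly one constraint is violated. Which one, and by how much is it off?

Distance(C, P) = 18.8 — off by 7.00.

R = (0.00, 0.00) ✓; RU at 165.8° ✓; |RU| = 27.40 ✓; ∠RUK = 108.2° ✓; |UK| = 15.20 ✓; ∠UKJ = 59.40° ✓; |KJ| = 29.50 ✓; ∠KJS = 63.20° ✓; |JS| = 15.30 ✓; ∠(JS, SC) = 90.00° ✓; |SC| = 27.00 ✓; ∠SCP = 60.80° ✓; |CP| = 11.80 ✗.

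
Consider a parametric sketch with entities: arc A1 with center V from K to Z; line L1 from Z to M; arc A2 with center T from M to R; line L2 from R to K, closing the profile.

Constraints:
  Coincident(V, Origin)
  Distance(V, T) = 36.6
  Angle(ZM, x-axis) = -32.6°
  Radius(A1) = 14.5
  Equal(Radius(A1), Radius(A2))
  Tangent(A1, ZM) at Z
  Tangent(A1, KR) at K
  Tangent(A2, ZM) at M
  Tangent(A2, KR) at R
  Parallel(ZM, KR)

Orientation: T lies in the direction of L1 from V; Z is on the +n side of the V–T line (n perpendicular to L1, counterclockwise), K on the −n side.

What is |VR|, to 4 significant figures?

39.37

The slot axis is L1's direction at -32.6°, so u = (cos -32.6°, sin -32.6°) = (0.8425, -0.5388) and n = (−sin -32.6°, cos -32.6°) = (0.5388, 0.8425). V is at the origin and T lies 36.6 along u from V, so T = 36.6·u = (30.83, -19.72). Tangency of A1 to both parallel lines with radius 14.5 puts Z and K at V ± 14.5·n: Z = (7.812, 12.22), K = (-7.812, -12.22). Equal radii place M and R the same way about T: M = T + 14.5·n = (38.65, -7.503), R = T − 14.5·n = (23.02, -31.93). Then |VR| = |R − V| = 39.37.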